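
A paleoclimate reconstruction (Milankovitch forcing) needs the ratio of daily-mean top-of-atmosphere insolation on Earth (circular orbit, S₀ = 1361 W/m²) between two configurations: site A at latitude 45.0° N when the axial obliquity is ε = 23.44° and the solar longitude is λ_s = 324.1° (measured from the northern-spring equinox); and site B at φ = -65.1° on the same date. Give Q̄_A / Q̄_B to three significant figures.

Q̄_A / Q̄_B ≈ 0.562

— Configuration A (φ=+45.0°):
Solar declination: sin δ = sin ε · sin λ_s = sin 23.44° × sin 324.1° = -0.23325, so δ = -13.489°.
cos H₀ = −tan(+45.0°) tan(-13.489°) = 0.2399, H₀ = 1.3286 rad.
Bracket: H₀ sin φ sin δ + cos φ cos δ sin H₀ = 1.3286×0.70711×-0.23325 + 0.70711×0.97242×0.97081 = -0.219131 + 0.667537 = 0.448406.
Q̄ = (S₀/π) × [bracket] = (1361/π) × 0.448406 = 194.26 W/m².
— Configuration B (φ=-65.1°):
cos H₀ = −tan(-65.1°) tan(-13.489°) = -0.5168, H₀ = 2.1139 rad.
Bracket: H₀ sin φ sin δ + cos φ cos δ sin H₀ = 2.1139×-0.90704×-0.23325 + 0.42104×0.97242×0.85613 = 0.447232 + 0.350523 = 0.797755.
Q̄ = (S₀/π) × [bracket] = (1361/π) × 0.797755 = 345.60 W/m².
Ratio Q̄_A / Q̄_B = 194.26 / 345.60 = 0.5621.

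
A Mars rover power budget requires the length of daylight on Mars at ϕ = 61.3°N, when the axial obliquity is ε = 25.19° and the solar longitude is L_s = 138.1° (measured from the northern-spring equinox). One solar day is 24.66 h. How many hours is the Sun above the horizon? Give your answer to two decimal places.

16.82 h

Solar declination: sin δ = sin ε · sin L_s = sin 25.19° × sin 138.1° = 0.28424, so δ = +16.514°.
cos h₀ = −tan ϕ · tan δ = −tan(+61.3°) × tan(+16.514°) = -0.5415, so h₀ = 2.1430 rad = 122.79°.
Daylight = 2h₀/(2π) × 24.66 h = (2.1430/π) × 24.66 = 16.82 h.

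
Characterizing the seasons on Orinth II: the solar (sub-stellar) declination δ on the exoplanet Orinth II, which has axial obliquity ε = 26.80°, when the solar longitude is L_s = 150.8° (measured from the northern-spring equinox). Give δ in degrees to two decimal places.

sin δ = sin ε · sin L_s = sin 26.80° × sin 150.8° = 0.219965.
δ = arcsin(0.219965) = +12.71°.

δ = +12.71°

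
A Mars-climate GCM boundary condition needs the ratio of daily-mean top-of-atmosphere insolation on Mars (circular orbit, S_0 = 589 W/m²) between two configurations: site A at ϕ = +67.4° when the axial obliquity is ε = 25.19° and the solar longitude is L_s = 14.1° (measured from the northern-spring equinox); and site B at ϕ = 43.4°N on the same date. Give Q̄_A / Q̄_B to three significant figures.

— Configuration A (ϕ=+67.4°):
Solar declination: sin δ = sin ε · sin L_s = sin 25.19° × sin 14.1° = 0.10369, so δ = +5.952°.
cos h₀ = −tan(+67.4°) tan(+5.952°) = -0.2504, h₀ = 1.8239 rad.
Bracket: h₀ sin ϕ sin δ + cos ϕ cos δ sin h₀ = 1.8239×0.92321×0.10369 + 0.38430×0.99461×0.96813 = 0.174598 + 0.370047 = 0.544645.
Q̄ = (S_0/π) × [bracket] = (589/π) × 0.544645 = 102.11 W/m².
— Configuration B (ϕ=+43.4°):
cos h₀ = −tan(+43.4°) tan(+5.952°) = -0.0986, h₀ = 1.6695 rad.
Bracket: h₀ sin ϕ sin δ + cos ϕ cos δ sin h₀ = 1.6695×0.68709×0.10369 + 0.72657×0.99461×0.99513 = 0.118942 + 0.719134 = 0.838076.
Q̄ = (S_0/π) × [bracket] = (589/π) × 0.838076 = 157.13 W/m².
Ratio Q̄_A / Q̄_B = 102.11 / 157.13 = 0.6498.

Q̄_A / Q̄_B ≈ 0.650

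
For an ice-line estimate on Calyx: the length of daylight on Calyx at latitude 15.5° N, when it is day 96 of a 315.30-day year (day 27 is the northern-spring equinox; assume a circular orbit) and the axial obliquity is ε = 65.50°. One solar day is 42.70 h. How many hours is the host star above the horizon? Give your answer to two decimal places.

29.25 h

Solar longitude: λ_s = 360° × (96 − 27)/315.30 = 78.782°.
sin δ = sin 65.50° × sin 78.782° = 0.89258, so δ = +63.199°.
cos H₀ = −tan φ · tan δ = −tan(+15.5°) × tan(+63.199°) = -0.5490, so H₀ = 2.1519 rad = 123.30°.
Daylight = 2H₀/(2π) × 42.70 h = (2.1519/π) × 42.70 = 29.25 h.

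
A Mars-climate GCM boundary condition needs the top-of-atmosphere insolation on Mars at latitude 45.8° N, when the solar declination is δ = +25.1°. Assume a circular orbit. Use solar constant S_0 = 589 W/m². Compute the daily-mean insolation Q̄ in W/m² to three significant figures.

Q̄ ≈ 222 W/m²

cos h₀ = −tan(+45.8°) tan(+25.100°) = -0.4817, h₀ = 2.0734 rad.
Bracket: h₀ sin ϕ sin δ + cos ϕ cos δ sin h₀ = 2.0734×0.71691×0.42420 + 0.69717×0.90557×0.87634 = 0.630548 + 0.553265 = 1.183813.
Q̄ = (S_0/π) × [bracket] = (589/π) × 1.183813 = 221.9 W/m².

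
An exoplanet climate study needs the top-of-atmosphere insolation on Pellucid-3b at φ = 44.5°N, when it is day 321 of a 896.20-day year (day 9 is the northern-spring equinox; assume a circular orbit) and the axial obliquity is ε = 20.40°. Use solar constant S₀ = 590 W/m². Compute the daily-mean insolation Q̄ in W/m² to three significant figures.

Q̄ ≈ 193 W/m²

Solar longitude: λ_s = 360° × (321 − 9)/896.20 = 125.329°.
sin δ = sin 20.40° × sin 125.329° = 0.28438, so δ = +16.522°.
cos H₀ = −tan(+44.5°) tan(+16.522°) = -0.2915, H₀ = 1.8666 rad.
Bracket: H₀ sin φ sin δ + cos φ cos δ sin H₀ = 1.8666×0.70091×0.28438 + 0.71325×0.95871×0.95657 = 0.372060 + 0.654102 = 1.026162.
Q̄ = (S₀/π) × [bracket] = (590/π) × 1.026162 = 192.7 W/m².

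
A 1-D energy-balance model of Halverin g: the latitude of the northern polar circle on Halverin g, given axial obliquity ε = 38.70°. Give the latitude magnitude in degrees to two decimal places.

51.30°

The polar circle is the lowest latitude that experiences at least one full rotation of continuous daylight at the northern-summer solstice; it lies at |φ| = 90° − ε = 90° − 38.70° = 51.30°.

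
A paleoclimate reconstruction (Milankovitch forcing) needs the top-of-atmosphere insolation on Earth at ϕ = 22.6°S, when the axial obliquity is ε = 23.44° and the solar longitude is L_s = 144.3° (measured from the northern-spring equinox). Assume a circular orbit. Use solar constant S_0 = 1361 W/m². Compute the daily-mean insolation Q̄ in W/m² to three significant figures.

Q̄ ≈ 330 W/m²

Solar declination: sin δ = sin ε · sin L_s = sin 23.44° × sin 144.3° = 0.23213, so δ = +13.422°.
cos h₀ = −tan(-22.6°) tan(+13.422°) = 0.0993, h₀ = 1.4713 rad.
Bracket: h₀ sin ϕ sin δ + cos ϕ cos δ sin h₀ = 1.4713×-0.38430×0.23213 + 0.92321×0.97269×0.99505 = -0.131251 + 0.893552 = 0.762301.
Q̄ = (S_0/π) × [bracket] = (1361/π) × 0.762301 = 330.2 W/m².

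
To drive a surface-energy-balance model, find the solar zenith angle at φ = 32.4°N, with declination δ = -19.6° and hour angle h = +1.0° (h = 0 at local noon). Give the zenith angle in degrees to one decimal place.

θ_z = 52.0°

cos θ_z = sin φ sin δ + cos φ cos δ cos h = -0.179744 + 0.795284 = 0.615540.
θ_z = arccos(0.615540) = 52.0°.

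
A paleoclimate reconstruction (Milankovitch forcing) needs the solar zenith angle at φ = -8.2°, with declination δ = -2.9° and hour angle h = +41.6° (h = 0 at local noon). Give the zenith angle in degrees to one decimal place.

cos θ_z = sin φ sin δ + cos φ cos δ cos h = 0.007216 + 0.739205 = 0.746421.
θ_z = arccos(0.746421) = 41.7°.

θ_z = 41.7°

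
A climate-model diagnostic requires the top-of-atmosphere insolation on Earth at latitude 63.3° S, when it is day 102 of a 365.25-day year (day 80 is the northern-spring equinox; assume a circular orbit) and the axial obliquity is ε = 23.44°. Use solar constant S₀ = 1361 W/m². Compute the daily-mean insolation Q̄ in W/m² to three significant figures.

Solar longitude: λ_s = 360° × (102 − 80)/365.25 = 21.684°.
sin δ = sin 23.44° × sin 21.684° = 0.14698, so δ = +8.452°.
cos H₀ = −tan(-63.3°) tan(+8.452°) = 0.2954, H₀ = 1.2709 rad.
Bracket: H₀ sin φ sin δ + cos φ cos δ sin H₀ = 1.2709×-0.89337×0.14698 + 0.44932×0.98914×0.95536 = -0.166879 + 0.424601 = 0.257722.
Q̄ = (S₀/π) × [bracket] = (1361/π) × 0.257722 = 111.7 W/m².

Q̄ ≈ 112 W/m²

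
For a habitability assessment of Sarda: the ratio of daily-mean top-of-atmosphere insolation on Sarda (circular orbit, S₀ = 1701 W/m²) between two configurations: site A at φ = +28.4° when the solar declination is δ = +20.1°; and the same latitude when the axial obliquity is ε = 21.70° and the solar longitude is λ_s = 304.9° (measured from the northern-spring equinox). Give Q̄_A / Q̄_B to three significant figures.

Q̄_A / Q̄_B ≈ 1.76

— Configuration A (φ=+28.4°):
cos H₀ = −tan(+28.4°) tan(+20.100°) = -0.1979, H₀ = 1.7700 rad.
Bracket: H₀ sin φ sin δ + cos φ cos δ sin H₀ = 1.7700×0.47562×0.34366 + 0.87965×0.93909×0.98023 = 0.289309 + 0.809739 = 1.099048.
Q̄ = (S₀/π) × [bracket] = (1701/π) × 1.099048 = 595.07 W/m².
— Configuration B (φ=+28.4°):
Solar declination: sin δ = sin ε · sin λ_s = sin 21.70° × sin 304.9° = -0.30325, so δ = -17.653°.
cos H₀ = −tan(+28.4°) tan(-17.653°) = 0.1721, H₀ = 1.3979 rad.
Bracket: H₀ sin φ sin δ + cos φ cos δ sin H₀ = 1.3979×0.47562×-0.30325 + 0.87965×0.95291×0.98509 = -0.201622 + 0.825729 = 0.624107.
Q̄ = (S₀/π) × [bracket] = (1701/π) × 0.624107 = 337.92 W/m².
Ratio Q̄_A / Q̄_B = 595.07 / 337.92 = 1.761.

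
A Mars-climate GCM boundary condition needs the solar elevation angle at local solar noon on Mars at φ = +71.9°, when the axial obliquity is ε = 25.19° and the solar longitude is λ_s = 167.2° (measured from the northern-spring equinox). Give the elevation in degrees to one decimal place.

Solar declination: sin δ = sin ε · sin λ_s = sin 25.19° × sin 167.2° = 0.09430, so δ = +5.411°.
At local noon the hour angle is zero, so the zenith angle equals |φ − δ| = |+71.9° − (+5.411°)| = 66.489°.
Elevation = 90° − 66.489° = 23.5°.

23.5°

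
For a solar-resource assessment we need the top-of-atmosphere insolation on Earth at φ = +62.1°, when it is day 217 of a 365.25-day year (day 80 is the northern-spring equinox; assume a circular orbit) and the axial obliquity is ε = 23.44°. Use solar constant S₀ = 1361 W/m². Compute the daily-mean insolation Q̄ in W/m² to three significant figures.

Q̄ ≈ 394 W/m²

Solar longitude: λ_s = 360° × (217 − 80)/365.25 = 135.031°.
sin δ = sin 23.44° × sin 135.031° = 0.28113, so δ = +16.328°.
cos H₀ = −tan(+62.1°) tan(+16.328°) = -0.5533, H₀ = 2.1571 rad.
Bracket: H₀ sin φ sin δ + cos φ cos δ sin H₀ = 2.1571×0.88377×0.28113 + 0.46793×0.95967×0.83300 = 0.535941 + 0.374066 = 0.910007.
Q̄ = (S₀/π) × [bracket] = (1361/π) × 0.910007 = 394.2 W/m².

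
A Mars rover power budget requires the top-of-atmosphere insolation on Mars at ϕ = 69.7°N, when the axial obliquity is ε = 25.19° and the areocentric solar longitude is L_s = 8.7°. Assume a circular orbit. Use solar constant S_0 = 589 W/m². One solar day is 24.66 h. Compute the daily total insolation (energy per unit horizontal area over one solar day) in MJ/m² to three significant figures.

7.43 MJ/m²

sin δ = sin 25.19° × sin 8.7° = 0.06438, so δ = +3.691°.
cos h₀ = −tan(+69.7°) tan(+3.691°) = -0.1744, h₀ = 1.7461 rad.
Bracket: h₀ sin ϕ sin δ + cos ϕ cos δ sin h₀ = 1.7461×0.93789×0.06438 + 0.34694×0.99793×0.98467 = 0.105432 + 0.340914 = 0.446346.
Q̄ = (S_0/π) × [bracket] = (589/π) × 0.446346 = 83.683 W/m².
Daily total = Q̄ × 24.66 h × 3600 s/h = 83.683 × 24.66 × 3600 / 10⁶ = 7.429 MJ/m².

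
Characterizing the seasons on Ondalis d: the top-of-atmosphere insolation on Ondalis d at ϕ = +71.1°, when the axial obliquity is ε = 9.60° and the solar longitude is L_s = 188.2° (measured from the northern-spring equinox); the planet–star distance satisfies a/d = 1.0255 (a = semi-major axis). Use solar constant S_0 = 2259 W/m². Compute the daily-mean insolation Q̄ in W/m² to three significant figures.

Q̄ ≈ 219 W/m²

Solar declination: sin δ = sin ε · sin L_s = sin 9.60° × sin 188.2° = -0.02379, so δ = -1.363°.
cos h₀ = −tan(+71.1°) tan(-1.363°) = 0.0695, h₀ = 1.5012 rad.
Bracket: h₀ sin ϕ sin δ + cos ϕ cos δ sin h₀ = 1.5012×0.94609×-0.02379 + 0.32392×0.99972×0.99758 = -0.033788 + 0.323046 = 0.289258.
Inverse-square distance factor (a/d)² = 1.0255² = 1.051650.
Q̄ = (S_0/π) × 1.051650 × [bracket] = (2259/π) × 1.051650 × 0.289258 = 218.7 W/m².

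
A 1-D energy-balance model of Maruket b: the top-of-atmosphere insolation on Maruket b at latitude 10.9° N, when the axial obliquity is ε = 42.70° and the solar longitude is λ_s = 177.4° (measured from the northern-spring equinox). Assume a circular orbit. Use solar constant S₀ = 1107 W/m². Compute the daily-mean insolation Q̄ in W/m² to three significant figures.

Solar declination: sin δ = sin ε · sin λ_s = sin 42.70° × sin 177.4° = 0.03076, so δ = +1.763°.
cos H₀ = −tan(+10.9°) tan(+1.763°) = -0.0059, H₀ = 1.5767 rad.
Bracket: H₀ sin φ sin δ + cos φ cos δ sin H₀ = 1.5767×0.18910×0.03076 + 0.98196×0.99953×0.99998 = 0.009171 + 0.981479 = 0.990650.
Q̄ = (S₀/π) × [bracket] = (1107/π) × 0.990650 = 349.1 W/m².

Q̄ ≈ 349 W/m²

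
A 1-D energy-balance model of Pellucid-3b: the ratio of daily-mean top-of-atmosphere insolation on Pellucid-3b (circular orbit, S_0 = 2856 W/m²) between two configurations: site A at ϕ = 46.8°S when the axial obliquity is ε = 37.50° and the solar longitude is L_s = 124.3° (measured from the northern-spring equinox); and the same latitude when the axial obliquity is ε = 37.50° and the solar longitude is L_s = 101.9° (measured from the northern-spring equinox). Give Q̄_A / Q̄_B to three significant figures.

Q̄_A / Q̄_B ≈ 2.64

— Configuration A (ϕ=-46.8°):
Solar declination: sin δ = sin ε · sin L_s = sin 37.50° × sin 124.3° = 0.50290, so δ = +30.192°.
cos h₀ = −tan(-46.8°) tan(+30.192°) = 0.6196, h₀ = 0.9026 rad.
Bracket: h₀ sin ϕ sin δ + cos ϕ cos δ sin h₀ = 0.9026×-0.72897×0.50290 + 0.68455×0.86435×0.78493 = -0.330892 + 0.464436 = 0.133544.
Q̄ = (S_0/π) × [bracket] = (2856/π) × 0.133544 = 121.40 W/m².
— Configuration B (ϕ=-46.8°):
Solar declination: sin δ = sin ε · sin L_s = sin 37.50° × sin 101.9° = 0.59568, so δ = +36.561°.
cos h₀ = −tan(-46.8°) tan(+36.561°) = 0.7897, h₀ = 0.6604 rad.
Bracket: h₀ sin ϕ sin δ + cos ϕ cos δ sin h₀ = 0.6604×-0.72897×0.59568 + 0.68455×0.80322×0.61345 = -0.286767 + 0.337302 = 0.050535.
Q̄ = (S_0/π) × [bracket] = (2856/π) × 0.050535 = 45.941 W/m².
Ratio Q̄_A / Q̄_B = 121.40 / 45.941 = 2.643.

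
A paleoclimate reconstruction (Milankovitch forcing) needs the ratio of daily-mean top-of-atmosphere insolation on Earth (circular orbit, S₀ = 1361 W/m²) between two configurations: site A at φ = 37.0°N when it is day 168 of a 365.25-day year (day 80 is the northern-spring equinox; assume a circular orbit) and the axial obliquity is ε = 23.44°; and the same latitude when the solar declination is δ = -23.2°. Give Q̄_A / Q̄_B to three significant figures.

Q̄_A / Q̄_B ≈ 2.87

— Configuration A (φ=+37.0°):
Solar longitude: λ_s = 360° × (168 − 80)/365.25 = 86.735°.
sin δ = sin 23.44° × sin 86.735° = 0.39714, so δ = +23.400°.
cos H₀ = −tan(+37.0°) tan(+23.400°) = -0.3261, H₀ = 1.9030 rad.
Bracket: H₀ sin φ sin δ + cos φ cos δ sin H₀ = 1.9030×0.60182×0.39714 + 0.79864×0.91776×0.94534 = 0.454830 + 0.692896 = 1.147726.
Q̄ = (S₀/π) × [bracket] = (1361/π) × 1.147726 = 497.22 W/m².
— Configuration B (φ=+37.0°):
cos H₀ = −tan(+37.0°) tan(-23.200°) = 0.3230, H₀ = 1.2419 rad.
Bracket: H₀ sin φ sin δ + cos φ cos δ sin H₀ = 1.2419×0.60182×-0.39394 + 0.79864×0.91914×0.94641 = -0.294431 + 0.694724 = 0.400293.
Q̄ = (S₀/π) × [bracket] = (1361/π) × 0.400293 = 173.41 W/m².
Ratio Q̄_A / Q̄_B = 497.22 / 173.41 = 2.867.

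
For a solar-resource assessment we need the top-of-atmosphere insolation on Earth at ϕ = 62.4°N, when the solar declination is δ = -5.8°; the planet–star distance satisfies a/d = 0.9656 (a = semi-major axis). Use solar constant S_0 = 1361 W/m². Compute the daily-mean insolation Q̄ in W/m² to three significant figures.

cos h₀ = −tan(+62.4°) tan(-5.800°) = 0.1943, h₀ = 1.3753 rad.
Bracket: h₀ sin ϕ sin δ + cos ϕ cos δ sin h₀ = 1.3753×0.88620×-0.10106 + 0.46330×0.99488×0.98094 = -0.123171 + 0.452143 = 0.328972.
Inverse-square distance factor (a/d)² = 0.9656² = 0.932383.
Q̄ = (S_0/π) × 0.932383 × [bracket] = (1361/π) × 0.932383 × 0.328972 = 132.9 W/m².

Q̄ ≈ 133 W/m²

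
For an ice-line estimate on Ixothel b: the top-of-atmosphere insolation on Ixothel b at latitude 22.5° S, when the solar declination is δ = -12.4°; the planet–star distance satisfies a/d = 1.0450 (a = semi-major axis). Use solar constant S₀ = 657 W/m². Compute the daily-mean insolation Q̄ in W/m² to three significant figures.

Q̄ ≈ 236 W/m²

cos H₀ = −tan(-22.5°) tan(-12.400°) = -0.0911, H₀ = 1.6620 rad.
Bracket: H₀ sin φ sin δ + cos φ cos δ sin H₀ = 1.6620×-0.38268×-0.21474 + 0.92388×0.97667×0.99584 = 0.136578 + 0.898572 = 1.035150.
Inverse-square distance factor (a/d)² = 1.0450² = 1.092025.
Q̄ = (S₀/π) × 1.092025 × [bracket] = (657/π) × 1.092025 × 1.035150 = 236.4 W/m².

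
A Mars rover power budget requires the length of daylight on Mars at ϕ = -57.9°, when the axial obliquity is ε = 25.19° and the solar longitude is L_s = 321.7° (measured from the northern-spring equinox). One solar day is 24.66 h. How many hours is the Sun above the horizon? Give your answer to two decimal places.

Solar declination: sin δ = sin ε · sin L_s = sin 25.19° × sin 321.7° = -0.26379, so δ = -15.295°.
cos h₀ = −tan ϕ · tan δ = −tan(-57.9°) × tan(-15.295°) = -0.4360, so h₀ = 2.0219 rad = 115.85°.
Daylight = 2h₀/(2π) × 24.66 h = (2.0219/π) × 24.66 = 15.87 h.

15.87 h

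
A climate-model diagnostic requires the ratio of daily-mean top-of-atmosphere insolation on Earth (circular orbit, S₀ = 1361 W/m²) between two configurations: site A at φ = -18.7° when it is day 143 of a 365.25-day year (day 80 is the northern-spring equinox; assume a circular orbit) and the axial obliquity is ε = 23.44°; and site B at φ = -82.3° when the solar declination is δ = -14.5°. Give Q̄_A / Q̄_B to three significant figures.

Q̄_A / Q̄_B ≈ 0.920

— Configuration A (φ=-18.7°):
Solar longitude: λ_s = 360° × (143 − 80)/365.25 = 62.094°.
sin δ = sin 23.44° × sin 62.094° = 0.35153, so δ = +20.581°.
cos H₀ = −tan(-18.7°) tan(+20.581°) = 0.1271, H₀ = 1.4434 rad.
Bracket: H₀ sin φ sin δ + cos φ cos δ sin H₀ = 1.4434×-0.32061×0.35153 + 0.94721×0.93618×0.99189 = -0.162677 + 0.879567 = 0.716890.
Q̄ = (S₀/π) × [bracket] = (1361/π) × 0.716890 = 310.57 W/m².
— Configuration B (φ=-82.3°):
cos H₀ = −tan(-82.3°) tan(-14.500°) = -1.9128 ≤ −1 ⇒ polar day, H₀ = π.
Bracket: H₀ sin φ sin δ + cos φ cos δ sin H₀ = 3.1416×-0.99098×-0.25038 + 0.13399×0.96815×0.00000 = 0.779499 + 0.000000 = 0.779499.
Q̄ = (S₀/π) × [bracket] = (1361/π) × 0.779499 = 337.69 W/m².
Ratio Q̄_A / Q̄_B = 310.57 / 337.69 = 0.9197.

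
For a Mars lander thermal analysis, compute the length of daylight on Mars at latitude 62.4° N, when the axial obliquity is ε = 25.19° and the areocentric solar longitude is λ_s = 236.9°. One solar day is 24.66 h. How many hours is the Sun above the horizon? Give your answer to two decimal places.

sin δ = sin 25.19° × sin 236.9° = -0.35655, so δ = -20.889°.
cos H₀ = −tan φ · tan δ = −tan(+62.4°) × tan(-20.889°) = 0.7300, so H₀ = 0.7525 rad = 43.11°.
Daylight = 2H₀/(2π) × 24.66 h = (0.7525/π) × 24.66 = 5.91 h.

5.91 h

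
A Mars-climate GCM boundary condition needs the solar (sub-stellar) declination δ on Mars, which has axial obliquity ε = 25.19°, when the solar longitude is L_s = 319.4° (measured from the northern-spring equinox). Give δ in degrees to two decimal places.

δ = -16.08°

sin δ = sin ε · sin L_s = sin 25.19° × sin 319.4° = -0.276983.
δ = arcsin(-0.276983) = -16.08°.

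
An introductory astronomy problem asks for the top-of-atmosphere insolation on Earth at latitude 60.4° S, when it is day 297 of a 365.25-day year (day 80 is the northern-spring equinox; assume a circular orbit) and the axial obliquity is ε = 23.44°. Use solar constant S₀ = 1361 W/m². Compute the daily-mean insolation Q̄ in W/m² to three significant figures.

Q̄ ≈ 357 W/m²

Solar longitude: λ_s = 360° × (297 − 80)/365.25 = 213.881°.
sin δ = sin 23.44° × sin 213.881° = -0.22175, so δ = -12.812°.
cos H₀ = −tan(-60.4°) tan(-12.812°) = -0.4003, H₀ = 1.9827 rad.
Bracket: H₀ sin φ sin δ + cos φ cos δ sin H₀ = 1.9827×-0.86949×-0.22175 + 0.49394×0.97510×0.91637 = 0.382283 + 0.441361 = 0.823644.
Q̄ = (S₀/π) × [bracket] = (1361/π) × 0.823644 = 356.8 W/m².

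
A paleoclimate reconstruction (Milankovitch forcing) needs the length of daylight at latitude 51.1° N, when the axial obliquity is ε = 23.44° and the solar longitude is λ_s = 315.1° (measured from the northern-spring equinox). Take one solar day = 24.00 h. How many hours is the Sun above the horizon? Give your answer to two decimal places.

9.17 h

Solar declination: sin δ = sin ε · sin λ_s = sin 23.44° × sin 315.1° = -0.28079, so δ = -16.307°.
cos H₀ = −tan φ · tan δ = −tan(+51.1°) × tan(-16.307°) = 0.3626, so H₀ = 1.1998 rad = 68.74°.
Daylight = 2H₀/(2π) × 24.00 h = (1.1998/π) × 24.00 = 9.17 h.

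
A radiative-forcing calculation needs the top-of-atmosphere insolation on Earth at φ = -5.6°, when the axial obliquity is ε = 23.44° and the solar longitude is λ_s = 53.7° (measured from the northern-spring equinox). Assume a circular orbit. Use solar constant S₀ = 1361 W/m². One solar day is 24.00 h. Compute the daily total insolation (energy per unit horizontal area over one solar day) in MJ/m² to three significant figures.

33.5 MJ/m²

Solar declination: sin δ = sin ε · sin λ_s = sin 23.44° × sin 53.7° = 0.32059, so δ = +18.699°.
cos H₀ = −tan(-5.6°) tan(+18.699°) = 0.0332, H₀ = 1.5376 rad.
Bracket: H₀ sin φ sin δ + cos φ cos δ sin H₀ = 1.5376×-0.09758×0.32059 + 0.99523×0.94722×0.99945 = -0.048101 + 0.942183 = 0.894082.
Q̄ = (S₀/π) × [bracket] = (1361/π) × 0.894082 = 387.33 W/m².
Daily total = Q̄ × 24.00 h × 3600 s/h = 387.33 × 24.00 × 3600 / 10⁶ = 33.47 MJ/m².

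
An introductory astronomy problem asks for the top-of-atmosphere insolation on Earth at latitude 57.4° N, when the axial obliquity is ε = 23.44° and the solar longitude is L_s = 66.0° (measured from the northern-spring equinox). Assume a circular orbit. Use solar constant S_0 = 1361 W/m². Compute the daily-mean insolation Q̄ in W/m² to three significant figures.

Solar declination: sin δ = sin ε · sin L_s = sin 23.44° × sin 66.0° = 0.36340, so δ = +21.309°.
cos h₀ = −tan(+57.4°) tan(+21.309°) = -0.6099, h₀ = 2.2268 rad.
Bracket: h₀ sin ϕ sin δ + cos ϕ cos δ sin h₀ = 2.2268×0.84245×0.36340 + 0.53877×0.93163×0.79246 = 0.681727 + 0.397763 = 1.079490.
Q̄ = (S_0/π) × [bracket] = (1361/π) × 1.079490 = 467.7 W/m².

Q̄ ≈ 468 W/m²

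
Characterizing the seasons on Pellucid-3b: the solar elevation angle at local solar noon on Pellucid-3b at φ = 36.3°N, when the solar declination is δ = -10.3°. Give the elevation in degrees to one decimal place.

43.4°

At local noon the hour angle is zero, so the zenith angle equals |φ − δ| = |+36.3° − (-10.300°)| = 46.600°.
Elevation = 90° − 46.600° = 43.4°.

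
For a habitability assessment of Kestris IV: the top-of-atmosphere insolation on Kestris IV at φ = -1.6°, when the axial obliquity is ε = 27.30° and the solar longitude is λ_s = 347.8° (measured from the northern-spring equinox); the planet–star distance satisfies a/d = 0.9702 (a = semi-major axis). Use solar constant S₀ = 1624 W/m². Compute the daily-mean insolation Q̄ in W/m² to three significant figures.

Solar declination: sin δ = sin ε · sin λ_s = sin 27.30° × sin 347.8° = -0.09692, so δ = -5.562°.
cos H₀ = −tan(-1.6°) tan(-5.562°) = -0.0027, H₀ = 1.5735 rad.
Bracket: H₀ sin φ sin δ + cos φ cos δ sin H₀ = 1.5735×-0.02792×-0.09692 + 0.99961×0.99529×1.00000 = 0.004258 + 0.994902 = 0.999160.
Inverse-square distance factor (a/d)² = 0.9702² = 0.941288.
Q̄ = (S₀/π) × 0.941288 × [bracket] = (1624/π) × 0.941288 × 0.999160 = 486.2 W/m².

Q̄ ≈ 486 W/m²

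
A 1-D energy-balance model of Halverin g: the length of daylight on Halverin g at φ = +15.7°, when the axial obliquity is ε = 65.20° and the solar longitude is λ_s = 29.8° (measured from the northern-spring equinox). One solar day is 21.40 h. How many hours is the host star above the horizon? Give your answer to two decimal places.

11.67 h

Solar declination: sin δ = sin ε · sin λ_s = sin 65.20° × sin 29.8° = 0.45114, so δ = +26.817°.
cos H₀ = −tan φ · tan δ = −tan(+15.7°) × tan(+26.817°) = -0.1421, so H₀ = 1.7134 rad = 98.17°.
Daylight = 2H₀/(2π) × 21.40 h = (1.7134/π) × 21.40 = 11.67 h.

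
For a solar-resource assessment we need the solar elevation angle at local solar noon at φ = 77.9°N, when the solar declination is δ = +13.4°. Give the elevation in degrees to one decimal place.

At local noon the hour angle is zero, so the zenith angle equals |φ − δ| = |+77.9° − (+13.400°)| = 64.500°.
Elevation = 90° − 64.500° = 25.5°.

25.5°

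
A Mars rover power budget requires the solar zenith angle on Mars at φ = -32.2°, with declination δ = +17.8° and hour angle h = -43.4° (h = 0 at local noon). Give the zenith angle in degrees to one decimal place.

θ_z = 65.0°

cos θ_z = sin φ sin δ + cos φ cos δ cos h = -0.162898 + 0.585391 = 0.422493.
θ_z = arccos(0.422493) = 65.0°.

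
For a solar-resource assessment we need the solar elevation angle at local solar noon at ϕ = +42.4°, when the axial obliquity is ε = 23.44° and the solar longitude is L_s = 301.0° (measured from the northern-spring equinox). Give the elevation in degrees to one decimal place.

Solar declination: sin δ = sin ε · sin L_s = sin 23.44° × sin 301.0° = -0.34097, so δ = -19.936°.
At local noon the hour angle is zero, so the zenith angle equals |ϕ − δ| = |+42.4° − (-19.936°)| = 62.336°.
Elevation = 90° − 62.336° = 27.7°.

27.7°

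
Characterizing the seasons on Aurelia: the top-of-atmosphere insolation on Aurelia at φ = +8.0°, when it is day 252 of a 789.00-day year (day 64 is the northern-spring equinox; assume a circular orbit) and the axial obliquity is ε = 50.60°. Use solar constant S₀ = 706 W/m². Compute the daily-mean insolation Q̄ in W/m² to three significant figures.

Q̄ ≈ 182 W/m²

Solar longitude: λ_s = 360° × (252 − 64)/789.00 = 85.779°.
sin δ = sin 50.60° × sin 85.779° = 0.77064, so δ = +50.411°.
cos H₀ = −tan(+8.0°) tan(+50.411°) = -0.1700, H₀ = 1.7416 rad.
Bracket: H₀ sin φ sin δ + cos φ cos δ sin H₀ = 1.7416×0.13917×0.77064 + 0.99027×0.63727×0.98545 = 0.186787 + 0.621887 = 0.808674.
Q̄ = (S₀/π) × [bracket] = (706/π) × 0.808674 = 181.7 W/m².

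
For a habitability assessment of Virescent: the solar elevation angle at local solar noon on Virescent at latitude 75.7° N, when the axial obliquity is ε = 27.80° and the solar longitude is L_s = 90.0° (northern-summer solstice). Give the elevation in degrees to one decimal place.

42.1°

Solar declination: sin δ = sin ε · sin L_s = sin 27.80° × sin 90.0° = 0.46639, so δ = +27.800°.
At local noon the hour angle is zero, so the zenith angle equals |ϕ − δ| = |+75.7° − (+27.800°)| = 47.900°.
Elevation = 90° − 47.900° = 42.1°.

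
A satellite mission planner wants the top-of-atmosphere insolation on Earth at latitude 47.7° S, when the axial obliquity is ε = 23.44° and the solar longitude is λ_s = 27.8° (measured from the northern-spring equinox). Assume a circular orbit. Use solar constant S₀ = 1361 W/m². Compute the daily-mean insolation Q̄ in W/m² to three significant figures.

Solar declination: sin δ = sin ε · sin λ_s = sin 23.44° × sin 27.8° = 0.18552, so δ = +10.692°.
cos H₀ = −tan(-47.7°) tan(+10.692°) = 0.2075, H₀ = 1.3618 rad.
Bracket: H₀ sin φ sin δ + cos φ cos δ sin H₀ = 1.3618×-0.73963×0.18552 + 0.67301×0.98264×0.97824 = -0.186861 + 0.646936 = 0.460075.
Q̄ = (S₀/π) × [bracket] = (1361/π) × 0.460075 = 199.3 W/m².

Q̄ ≈ 199 W/m²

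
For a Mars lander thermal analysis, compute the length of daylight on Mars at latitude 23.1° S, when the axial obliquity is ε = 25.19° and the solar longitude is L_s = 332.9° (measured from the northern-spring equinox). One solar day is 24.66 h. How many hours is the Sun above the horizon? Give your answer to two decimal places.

12.99 h

Solar declination: sin δ = sin ε · sin L_s = sin 25.19° × sin 332.9° = -0.19389, so δ = -11.180°.
cos h₀ = −tan ϕ · tan δ = −tan(-23.1°) × tan(-11.180°) = -0.0843, so h₀ = 1.6552 rad = 94.84°.
Daylight = 2h₀/(2π) × 24.66 h = (1.6552/π) × 24.66 = 12.99 h.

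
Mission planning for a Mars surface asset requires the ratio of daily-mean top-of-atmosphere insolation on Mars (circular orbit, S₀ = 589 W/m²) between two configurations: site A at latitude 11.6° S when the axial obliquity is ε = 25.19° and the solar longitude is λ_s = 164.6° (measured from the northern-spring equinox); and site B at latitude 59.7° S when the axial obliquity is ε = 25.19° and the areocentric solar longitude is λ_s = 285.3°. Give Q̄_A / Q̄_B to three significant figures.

— Configuration A (φ=-11.6°):
Solar declination: sin δ = sin ε · sin λ_s = sin 25.19° × sin 164.6° = 0.11303, so δ = +6.490°.
cos H₀ = −tan(-11.6°) tan(+6.490°) = 0.0234, H₀ = 1.5474 rad.
Bracket: H₀ sin φ sin δ + cos φ cos δ sin H₀ = 1.5474×-0.20108×0.11303 + 0.97958×0.99359×0.99973 = -0.035169 + 0.973038 = 0.937869.
Q̄ = (S₀/π) × [bracket] = (589/π) × 0.937869 = 175.84 W/m².
— Configuration B (φ=-59.7°):
sin δ = sin 25.19° × sin 285.3° = -0.41054, so δ = -24.239°.
cos H₀ = −tan(-59.7°) tan(-24.239°) = -0.7705, H₀ = 2.4504 rad.
Bracket: H₀ sin φ sin δ + cos φ cos δ sin H₀ = 2.4504×-0.86340×-0.41054 + 0.50453×0.91184×0.63748 = 0.868569 + 0.293273 = 1.161842.
Q̄ = (S₀/π) × [bracket] = (589/π) × 1.161842 = 217.83 W/m².
Ratio Q̄_A / Q̄_B = 175.84 / 217.83 = 0.8072.

Q̄_A / Q̄_B ≈ 0.807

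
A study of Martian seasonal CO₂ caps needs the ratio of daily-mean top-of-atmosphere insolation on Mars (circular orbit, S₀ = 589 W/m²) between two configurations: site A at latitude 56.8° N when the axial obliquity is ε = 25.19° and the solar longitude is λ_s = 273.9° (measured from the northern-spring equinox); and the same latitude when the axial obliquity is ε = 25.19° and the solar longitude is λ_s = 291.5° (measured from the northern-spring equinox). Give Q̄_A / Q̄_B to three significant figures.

Q̄_A / Q̄_B ≈ 0.744

— Configuration A (φ=+56.8°):
Solar declination: sin δ = sin ε · sin λ_s = sin 25.19° × sin 273.9° = -0.42464, so δ = -25.128°.
cos H₀ = −tan(+56.8°) tan(-25.128°) = 0.7167, H₀ = 0.7717 rad.
Bracket: H₀ sin φ sin δ + cos φ cos δ sin H₀ = 0.7717×0.83676×-0.42464 + 0.54756×0.90536×0.69734 = -0.274202 + 0.345699 = 0.071497.
Q̄ = (S₀/π) × [bracket] = (589/π) × 0.071497 = 13.405 W/m².
— Configuration B (φ=+56.8°):
Solar declination: sin δ = sin ε · sin λ_s = sin 25.19° × sin 291.5° = -0.39601, so δ = -23.329°.
cos H₀ = −tan(+56.8°) tan(-23.329°) = 0.6590, H₀ = 0.8513 rad.
Bracket: H₀ sin φ sin δ + cos φ cos δ sin H₀ = 0.8513×0.83676×-0.39601 + 0.54756×0.91825×0.75211 = -0.282091 + 0.378159 = 0.096068.
Q̄ = (S₀/π) × [bracket] = (589/π) × 0.096068 = 18.011 W/m².
Ratio Q̄_A / Q̄_B = 13.405 / 18.011 = 0.7443.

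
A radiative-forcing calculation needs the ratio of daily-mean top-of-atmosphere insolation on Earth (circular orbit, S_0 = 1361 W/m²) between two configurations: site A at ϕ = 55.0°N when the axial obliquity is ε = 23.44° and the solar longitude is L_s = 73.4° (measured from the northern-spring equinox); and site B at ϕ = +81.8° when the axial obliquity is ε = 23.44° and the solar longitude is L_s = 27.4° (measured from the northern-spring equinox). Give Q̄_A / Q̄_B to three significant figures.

— Configuration A (ϕ=+55.0°):
Solar declination: sin δ = sin ε · sin L_s = sin 23.44° × sin 73.4° = 0.38121, so δ = +22.409°.
cos h₀ = −tan(+55.0°) tan(+22.409°) = -0.5889, h₀ = 2.2005 rad.
Bracket: h₀ sin ϕ sin δ + cos ϕ cos δ sin h₀ = 2.2005×0.81915×0.38121 + 0.57358×0.92449×0.80821 = 0.687146 + 0.428569 = 1.115715.
Q̄ = (S_0/π) × [bracket] = (1361/π) × 1.115715 = 483.35 W/m².
— Configuration B (ϕ=+81.8°):
Solar declination: sin δ = sin ε · sin L_s = sin 23.44° × sin 27.4° = 0.18306, so δ = +10.548°.
cos h₀ = −tan(+81.8°) tan(+10.548°) = -1.2922 ≤ −1 ⇒ polar day, h₀ = π.
Bracket: h₀ sin ϕ sin δ + cos ϕ cos δ sin h₀ = 3.1416×0.98978×0.18306 + 0.14263×0.98310×0.00000 = 0.569224 + 0.000000 = 0.569224.
Q̄ = (S_0/π) × [bracket] = (1361/π) × 0.569224 = 246.60 W/m².
Ratio Q̄_A / Q̄_B = 483.35 / 246.60 = 1.960.

Q̄_A / Q̄_B ≈ 1.96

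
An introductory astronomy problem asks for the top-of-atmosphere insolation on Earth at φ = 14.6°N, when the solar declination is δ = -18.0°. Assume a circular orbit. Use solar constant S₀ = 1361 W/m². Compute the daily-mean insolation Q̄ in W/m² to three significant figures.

cos H₀ = −tan(+14.6°) tan(-18.000°) = 0.0846, H₀ = 1.4861 rad.
Bracket: H₀ sin φ sin δ + cos φ cos δ sin H₀ = 1.4861×0.25207×-0.30902 + 0.96771×0.95106×0.99641 = -0.115759 + 0.917046 = 0.801287.
Q̄ = (S₀/π) × [bracket] = (1361/π) × 0.801287 = 347.1 W/m².

Q̄ ≈ 347 W/m²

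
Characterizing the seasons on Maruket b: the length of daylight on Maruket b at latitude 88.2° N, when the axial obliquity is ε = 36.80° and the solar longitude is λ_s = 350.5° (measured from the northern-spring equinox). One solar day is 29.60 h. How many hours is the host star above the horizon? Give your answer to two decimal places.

Solar declination: sin δ = sin ε · sin λ_s = sin 36.80° × sin 350.5° = -0.09887, so δ = -5.674°.
cos H₀ = −tan φ · tan δ = 3.1615 ≥ 1, so the host star never rises (polar night) and H₀ = 0.
Daylight = 2H₀/(2π) × 29.60 h = (0.0000/π) × 29.60 = 0.00 h.

0.00 h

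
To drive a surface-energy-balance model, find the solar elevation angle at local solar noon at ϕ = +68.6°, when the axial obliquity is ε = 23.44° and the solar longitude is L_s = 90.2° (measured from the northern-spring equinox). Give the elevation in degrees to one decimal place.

Solar declination: sin δ = sin ε · sin L_s = sin 23.44° × sin 90.2° = 0.39779, so δ = +23.440°.
At local noon the hour angle is zero, so the zenith angle equals |ϕ − δ| = |+68.6° − (+23.440°)| = 45.160°.
Elevation = 90° − 45.160° = 44.8°.

44.8°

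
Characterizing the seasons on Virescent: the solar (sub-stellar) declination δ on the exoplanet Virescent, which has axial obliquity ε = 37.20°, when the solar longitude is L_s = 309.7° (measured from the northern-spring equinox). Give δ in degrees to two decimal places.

sin δ = sin ε · sin L_s = sin 37.20° × sin 309.7° = -0.465178.
δ = arcsin(-0.465178) = -27.72°.

δ = -27.72°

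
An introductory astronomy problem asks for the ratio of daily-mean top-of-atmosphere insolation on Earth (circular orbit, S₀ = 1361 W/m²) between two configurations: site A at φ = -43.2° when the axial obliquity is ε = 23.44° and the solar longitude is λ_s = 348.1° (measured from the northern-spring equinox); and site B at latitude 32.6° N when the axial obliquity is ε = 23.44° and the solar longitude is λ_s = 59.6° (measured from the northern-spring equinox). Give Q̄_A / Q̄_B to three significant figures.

— Configuration A (φ=-43.2°):
Solar declination: sin δ = sin ε · sin λ_s = sin 23.44° × sin 348.1° = -0.08203, so δ = -4.705°.
cos H₀ = −tan(-43.2°) tan(-4.705°) = -0.0773, H₀ = 1.6482 rad.
Bracket: H₀ sin φ sin δ + cos φ cos δ sin H₀ = 1.6482×-0.68455×-0.08203 + 0.72897×0.99663×0.99701 = 0.092552 + 0.724341 = 0.816893.
Q̄ = (S₀/π) × [bracket] = (1361/π) × 0.816893 = 353.89 W/m².
— Configuration B (φ=+32.6°):
Solar declination: sin δ = sin ε · sin λ_s = sin 23.44° × sin 59.6° = 0.34310, so δ = +20.066°.
cos H₀ = −tan(+32.6°) tan(+20.066°) = -0.2336, H₀ = 1.8066 rad.
Bracket: H₀ sin φ sin δ + cos φ cos δ sin H₀ = 1.8066×0.53877×0.34310 + 0.84245×0.93930×0.97233 = 0.333954 + 0.769418 = 1.103372.
Q̄ = (S₀/π) × [bracket] = (1361/π) × 1.103372 = 478.00 W/m².
Ratio Q̄_A / Q̄_B = 353.89 / 478.00 = 0.7404.

Q̄_A / Q̄_B ≈ 0.740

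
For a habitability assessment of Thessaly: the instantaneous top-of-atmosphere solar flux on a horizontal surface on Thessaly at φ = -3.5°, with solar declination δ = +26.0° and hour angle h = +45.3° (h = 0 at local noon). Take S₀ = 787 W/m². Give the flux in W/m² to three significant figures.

cos θ_z = sin φ sin δ + cos φ cos δ cos h = -0.026762 + 0.631028 = 0.604266.
Flux = S₀ · cos θ_z = 787 × 0.604266 = 475.6 W/m².

476 W/m²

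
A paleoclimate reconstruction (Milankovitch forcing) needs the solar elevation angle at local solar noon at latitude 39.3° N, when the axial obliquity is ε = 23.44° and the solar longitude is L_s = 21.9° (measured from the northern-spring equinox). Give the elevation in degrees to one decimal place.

Solar declination: sin δ = sin ε · sin L_s = sin 23.44° × sin 21.9° = 0.14837, so δ = +8.532°.
At local noon the hour angle is zero, so the zenith angle equals |ϕ − δ| = |+39.3° − (+8.532°)| = 30.768°.
Elevation = 90° − 30.768° = 59.2°.

59.2°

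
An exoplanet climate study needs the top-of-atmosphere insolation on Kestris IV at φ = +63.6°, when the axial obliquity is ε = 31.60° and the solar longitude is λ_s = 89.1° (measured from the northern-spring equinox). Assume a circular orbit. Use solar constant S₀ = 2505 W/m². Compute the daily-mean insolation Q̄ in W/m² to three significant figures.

Q̄ ≈ 1.18e+03 W/m²

Solar declination: sin δ = sin ε · sin λ_s = sin 31.60° × sin 89.1° = 0.52392, so δ = +31.596°.
cos H₀ = −tan(+63.6°) tan(+31.596°) = -1.2391 ≤ −1 ⇒ polar day, H₀ = π.
Bracket: H₀ sin φ sin δ + cos φ cos δ sin H₀ = 3.1416×0.89571×0.52392 + 0.44464×0.85177×0.00000 = 1.474291 + 0.000000 = 1.474291.
Q̄ = (S₀/π) × [bracket] = (2505/π) × 1.474291 = 1176 W/m².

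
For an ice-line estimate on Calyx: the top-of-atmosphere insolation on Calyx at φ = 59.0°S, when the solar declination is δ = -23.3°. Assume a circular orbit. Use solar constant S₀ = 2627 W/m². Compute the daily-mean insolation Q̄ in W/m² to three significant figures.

cos H₀ = −tan(-59.0°) tan(-23.300°) = -0.7168, H₀ = 2.3699 rad.
Bracket: H₀ sin φ sin δ + cos φ cos δ sin H₀ = 2.3699×-0.85717×-0.39555 + 0.51504×0.91845×0.69733 = 0.803523 + 0.329864 = 1.133387.
Q̄ = (S₀/π) × [bracket] = (2627/π) × 1.133387 = 947.7 W/m².

Q̄ ≈ 948 W/m²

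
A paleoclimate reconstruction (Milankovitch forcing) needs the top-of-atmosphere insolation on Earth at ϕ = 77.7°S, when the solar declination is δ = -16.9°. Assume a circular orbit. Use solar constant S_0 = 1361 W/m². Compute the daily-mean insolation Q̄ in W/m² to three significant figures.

Q̄ ≈ 387 W/m²

cos h₀ = −tan(-77.7°) tan(-16.900°) = -1.3935 ≤ −1 ⇒ polar day, h₀ = π.
Bracket: h₀ sin ϕ sin δ + cos ϕ cos δ sin h₀ = 3.1416×-0.97705×-0.29070 + 0.21303×0.95681×0.00000 = 0.892304 + 0.000000 = 0.892304.
Q̄ = (S_0/π) × [bracket] = (1361/π) × 0.892304 = 386.6 W/m².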